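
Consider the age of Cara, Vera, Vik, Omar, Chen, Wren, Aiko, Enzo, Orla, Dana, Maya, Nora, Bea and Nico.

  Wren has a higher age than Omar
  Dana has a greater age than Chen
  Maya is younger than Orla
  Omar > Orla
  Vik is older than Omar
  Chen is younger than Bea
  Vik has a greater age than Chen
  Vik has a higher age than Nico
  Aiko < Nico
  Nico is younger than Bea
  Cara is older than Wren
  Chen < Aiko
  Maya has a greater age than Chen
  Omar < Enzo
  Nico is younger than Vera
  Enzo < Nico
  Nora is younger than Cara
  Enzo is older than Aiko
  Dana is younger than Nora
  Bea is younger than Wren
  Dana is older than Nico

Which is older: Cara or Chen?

Chen < Maya < Orla < Omar < Enzo < Nico < Dana < Nora < Cara, by transitivity through Maya, Orla, Omar, Enzo, Nico, Dana, Nora.
So Chen < Cara; Cara is the older of the two.

Cara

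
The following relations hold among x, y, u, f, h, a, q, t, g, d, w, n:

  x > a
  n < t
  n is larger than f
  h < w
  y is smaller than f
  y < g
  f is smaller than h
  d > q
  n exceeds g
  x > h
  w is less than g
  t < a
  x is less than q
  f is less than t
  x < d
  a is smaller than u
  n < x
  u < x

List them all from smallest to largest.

y < f < h < w < g < n < t < a < u < x < q < d

Nothing is placed below y, so it is least; from there y < f; f < h; h < w; w < g; g < n; n < t; t < a; a < u; u < x; x < q; q < d, each given directly.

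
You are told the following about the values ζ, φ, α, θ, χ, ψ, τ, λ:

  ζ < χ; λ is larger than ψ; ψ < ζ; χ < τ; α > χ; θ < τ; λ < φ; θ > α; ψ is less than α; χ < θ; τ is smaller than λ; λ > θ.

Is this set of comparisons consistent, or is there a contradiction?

The single ordering ψ < ζ < χ < α < θ < τ < λ < φ satisfies every listed relation, so no contradiction arises.

consistent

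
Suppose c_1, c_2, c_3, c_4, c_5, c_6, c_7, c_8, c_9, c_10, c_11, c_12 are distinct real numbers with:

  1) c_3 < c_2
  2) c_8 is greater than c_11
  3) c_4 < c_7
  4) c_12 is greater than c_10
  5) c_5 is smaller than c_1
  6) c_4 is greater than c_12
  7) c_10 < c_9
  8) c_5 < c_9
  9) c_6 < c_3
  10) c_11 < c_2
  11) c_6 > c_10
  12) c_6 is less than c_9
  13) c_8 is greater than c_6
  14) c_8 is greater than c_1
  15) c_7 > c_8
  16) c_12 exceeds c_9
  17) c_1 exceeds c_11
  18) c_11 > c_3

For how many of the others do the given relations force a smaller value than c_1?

5

From c_1 the given relations immediately reach c_5, c_11.
From those, c_3 — 3 in total.
From those, c_6 — 4 in total.
From those, c_10 — 5 in total.
Nothing else is reachable below c_1; 5 in all.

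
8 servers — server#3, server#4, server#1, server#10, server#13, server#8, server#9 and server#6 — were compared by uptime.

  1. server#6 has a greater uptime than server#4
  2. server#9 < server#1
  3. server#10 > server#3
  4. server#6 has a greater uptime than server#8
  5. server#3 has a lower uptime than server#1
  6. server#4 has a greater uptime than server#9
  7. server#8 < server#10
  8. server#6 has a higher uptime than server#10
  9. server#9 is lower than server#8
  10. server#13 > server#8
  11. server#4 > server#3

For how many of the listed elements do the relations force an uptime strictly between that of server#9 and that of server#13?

1

The relations place server#9 below server#13. An element lies strictly between them when it is forced above server#9 and also forced below server#13.
Above server#9: {server#1, server#8, server#4, server#10, server#6}. Below server#13: {server#8}.
Intersection: {server#8} — 1.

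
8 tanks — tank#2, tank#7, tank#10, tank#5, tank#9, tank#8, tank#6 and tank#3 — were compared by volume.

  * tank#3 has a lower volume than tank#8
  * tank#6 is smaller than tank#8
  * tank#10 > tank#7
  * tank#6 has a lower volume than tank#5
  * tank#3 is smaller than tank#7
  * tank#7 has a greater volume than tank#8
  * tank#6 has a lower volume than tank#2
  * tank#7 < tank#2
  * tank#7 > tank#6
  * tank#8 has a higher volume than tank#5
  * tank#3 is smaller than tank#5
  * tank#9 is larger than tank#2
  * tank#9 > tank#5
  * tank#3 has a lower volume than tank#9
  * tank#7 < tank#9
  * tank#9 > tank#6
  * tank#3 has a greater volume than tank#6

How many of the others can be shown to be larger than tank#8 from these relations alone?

4

Directly above tank#8: tank#7.
One step further: tank#2, tank#9, tank#10 (4 so far).
Nothing else is reachable above tank#8; 4 in all.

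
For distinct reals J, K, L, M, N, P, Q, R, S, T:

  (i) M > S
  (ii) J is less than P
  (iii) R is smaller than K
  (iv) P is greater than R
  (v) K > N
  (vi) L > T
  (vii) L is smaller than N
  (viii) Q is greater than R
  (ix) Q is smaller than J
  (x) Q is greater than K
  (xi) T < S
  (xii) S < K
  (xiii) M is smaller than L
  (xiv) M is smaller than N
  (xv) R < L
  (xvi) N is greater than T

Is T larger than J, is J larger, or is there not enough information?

Link the given pairs in sequence: T < S; S < M; M < L; L < N; N < K; K < Q; Q < J.
Chaining these gives T < S < M < L < N < K < Q < J.
So J is larger.

J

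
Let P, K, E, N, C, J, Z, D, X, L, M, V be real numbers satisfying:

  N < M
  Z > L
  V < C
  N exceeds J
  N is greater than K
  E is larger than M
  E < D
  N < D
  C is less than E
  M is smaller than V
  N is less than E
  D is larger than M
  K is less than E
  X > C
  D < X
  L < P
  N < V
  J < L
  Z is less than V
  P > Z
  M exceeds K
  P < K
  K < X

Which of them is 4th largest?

The consecutive relations fix a unique order: J < L < Z < P < K < N < M < V < C < E < D < X.
Counting 4 from the largest end gives C.

C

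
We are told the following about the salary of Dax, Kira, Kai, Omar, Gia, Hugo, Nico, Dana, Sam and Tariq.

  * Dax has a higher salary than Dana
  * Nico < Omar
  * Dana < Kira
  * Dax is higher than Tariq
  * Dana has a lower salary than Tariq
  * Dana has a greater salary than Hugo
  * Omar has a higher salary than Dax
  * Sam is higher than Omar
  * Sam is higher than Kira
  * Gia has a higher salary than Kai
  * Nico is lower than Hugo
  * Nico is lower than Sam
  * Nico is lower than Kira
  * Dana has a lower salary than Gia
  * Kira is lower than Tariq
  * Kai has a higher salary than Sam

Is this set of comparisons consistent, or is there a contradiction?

consistent

The single ordering Nico < Hugo < Dana < Kira < Tariq < Dax < Omar < Sam < Kai < Gia satisfies every listed relation, so no contradiction arises.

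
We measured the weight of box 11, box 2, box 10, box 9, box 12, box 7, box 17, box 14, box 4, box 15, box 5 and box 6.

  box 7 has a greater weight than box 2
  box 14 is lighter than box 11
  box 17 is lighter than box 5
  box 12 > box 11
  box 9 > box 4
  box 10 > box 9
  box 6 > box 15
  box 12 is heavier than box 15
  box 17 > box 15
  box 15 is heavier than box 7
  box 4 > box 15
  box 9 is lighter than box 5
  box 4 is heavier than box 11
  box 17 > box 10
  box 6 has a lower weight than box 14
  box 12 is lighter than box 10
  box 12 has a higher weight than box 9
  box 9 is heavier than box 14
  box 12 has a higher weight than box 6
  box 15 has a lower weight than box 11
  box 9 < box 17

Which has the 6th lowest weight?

Piecing the relations together gives one ordering: box 2 < box 7 < box 15 < box 6 < box 14 < box 11 < box 4 < box 9 < box 12 < box 10 < box 17 < box 5.
Counting 6 from the smallest end gives box 11.

box 11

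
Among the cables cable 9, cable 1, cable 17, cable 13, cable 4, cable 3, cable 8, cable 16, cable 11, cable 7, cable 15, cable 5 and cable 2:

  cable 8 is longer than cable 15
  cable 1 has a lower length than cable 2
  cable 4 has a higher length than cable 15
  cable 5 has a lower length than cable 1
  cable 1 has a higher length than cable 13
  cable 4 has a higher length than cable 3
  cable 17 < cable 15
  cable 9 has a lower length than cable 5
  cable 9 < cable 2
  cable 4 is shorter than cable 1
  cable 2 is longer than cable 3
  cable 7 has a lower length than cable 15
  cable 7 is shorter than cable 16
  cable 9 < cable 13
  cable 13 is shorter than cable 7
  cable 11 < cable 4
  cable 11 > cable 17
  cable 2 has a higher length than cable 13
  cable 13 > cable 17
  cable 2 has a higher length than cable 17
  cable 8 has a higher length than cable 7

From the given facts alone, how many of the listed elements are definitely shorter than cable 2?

10

From cable 2 the given relations immediately reach cable 9, cable 17, cable 13, cable 3, cable 1.
From those, cable 4, cable 5 — 7 in total.
From those, cable 11, cable 15 — 9 in total.
From those, cable 7 — 10 in total.
Nothing else is reachable below cable 2; 10 in all.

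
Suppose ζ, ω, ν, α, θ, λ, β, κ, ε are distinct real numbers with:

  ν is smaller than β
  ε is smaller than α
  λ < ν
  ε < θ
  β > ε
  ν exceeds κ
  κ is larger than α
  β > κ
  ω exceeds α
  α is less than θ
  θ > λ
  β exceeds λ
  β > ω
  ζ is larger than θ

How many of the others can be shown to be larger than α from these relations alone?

From α the given relations immediately reach κ, θ, ω.
From those, ν, ζ, β — 6 in total.
Nothing else is reachable above α; 6 in all.

6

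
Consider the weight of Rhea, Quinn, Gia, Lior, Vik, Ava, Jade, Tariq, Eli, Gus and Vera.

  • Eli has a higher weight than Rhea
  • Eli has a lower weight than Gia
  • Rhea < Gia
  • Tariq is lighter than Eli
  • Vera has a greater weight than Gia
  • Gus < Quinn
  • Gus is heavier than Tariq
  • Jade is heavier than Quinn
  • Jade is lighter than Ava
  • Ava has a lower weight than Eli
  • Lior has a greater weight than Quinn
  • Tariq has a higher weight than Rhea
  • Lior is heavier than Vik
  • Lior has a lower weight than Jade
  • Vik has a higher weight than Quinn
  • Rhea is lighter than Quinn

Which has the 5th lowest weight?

Vik

The consecutive relations fix a unique order: Rhea < Tariq < Gus < Quinn < Vik < Lior < Jade < Ava < Eli < Gia < Vera.
Counting 5 from the smallest end gives Vik.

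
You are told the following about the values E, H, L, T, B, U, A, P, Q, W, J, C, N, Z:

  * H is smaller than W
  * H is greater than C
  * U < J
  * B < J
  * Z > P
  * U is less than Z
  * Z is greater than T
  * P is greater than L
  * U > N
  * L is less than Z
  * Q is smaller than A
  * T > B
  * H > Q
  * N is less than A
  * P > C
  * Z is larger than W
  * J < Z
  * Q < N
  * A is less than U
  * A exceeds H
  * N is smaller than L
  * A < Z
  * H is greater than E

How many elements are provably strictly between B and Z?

The relations place B below Z. An element lies strictly between them when it is forced above B and also forced below Z.
Above B: {T, J}. Below Z: {E, C, Q, N, H, L, A, W, U, P, T, J}.
Intersection: {T, J} — 2.

2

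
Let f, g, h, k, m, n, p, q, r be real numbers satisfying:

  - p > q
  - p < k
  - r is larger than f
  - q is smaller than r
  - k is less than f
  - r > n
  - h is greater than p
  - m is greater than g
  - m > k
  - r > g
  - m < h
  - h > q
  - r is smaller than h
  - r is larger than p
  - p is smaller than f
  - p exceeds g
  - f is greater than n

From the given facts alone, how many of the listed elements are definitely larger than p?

The elements the relations force above p are k, f, m, r, h — no chain reaches any other.
That is 5.

5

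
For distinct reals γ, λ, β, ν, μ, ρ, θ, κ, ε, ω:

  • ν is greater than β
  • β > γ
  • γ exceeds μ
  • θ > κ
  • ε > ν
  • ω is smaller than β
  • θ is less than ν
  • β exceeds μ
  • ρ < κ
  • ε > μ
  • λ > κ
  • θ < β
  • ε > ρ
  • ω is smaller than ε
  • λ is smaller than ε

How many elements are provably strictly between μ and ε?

The relations place μ below ε. An element lies strictly between them when it is forced above μ and also forced below ε.
Above μ: {γ, β, ν}. Below ε: {ρ, κ, λ, ω, θ, γ, β, ν}.
Intersection: {γ, β, ν} — 3.

3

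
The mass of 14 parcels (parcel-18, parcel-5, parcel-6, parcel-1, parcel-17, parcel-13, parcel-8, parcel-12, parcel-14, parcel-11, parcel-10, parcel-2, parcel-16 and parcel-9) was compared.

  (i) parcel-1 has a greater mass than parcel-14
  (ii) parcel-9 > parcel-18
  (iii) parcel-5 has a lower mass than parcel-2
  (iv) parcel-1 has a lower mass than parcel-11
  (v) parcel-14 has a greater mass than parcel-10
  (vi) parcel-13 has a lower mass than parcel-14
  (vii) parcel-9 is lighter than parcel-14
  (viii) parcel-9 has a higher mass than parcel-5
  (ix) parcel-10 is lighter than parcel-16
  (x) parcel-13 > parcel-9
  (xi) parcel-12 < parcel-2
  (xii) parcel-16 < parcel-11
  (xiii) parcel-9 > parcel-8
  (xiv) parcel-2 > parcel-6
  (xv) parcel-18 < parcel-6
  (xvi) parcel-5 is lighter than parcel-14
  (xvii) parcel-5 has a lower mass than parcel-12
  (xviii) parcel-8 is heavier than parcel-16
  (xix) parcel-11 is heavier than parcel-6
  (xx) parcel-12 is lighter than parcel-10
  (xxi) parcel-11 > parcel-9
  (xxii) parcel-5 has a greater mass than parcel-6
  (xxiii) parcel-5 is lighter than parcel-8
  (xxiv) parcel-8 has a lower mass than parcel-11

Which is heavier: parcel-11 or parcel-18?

parcel-11

Link the given pairs in sequence: parcel-18 < parcel-6; parcel-6 < parcel-5; parcel-5 < parcel-12; parcel-12 < parcel-10; parcel-10 < parcel-16; parcel-16 < parcel-8; parcel-8 < parcel-9; parcel-9 < parcel-13; parcel-13 < parcel-14; parcel-14 < parcel-1; parcel-1 < parcel-11.
Together: parcel-18 < parcel-6 < parcel-5 < parcel-12 < parcel-10 < parcel-16 < parcel-8 < parcel-9 < parcel-13 < parcel-14 < parcel-1 < parcel-11.
So parcel-18 < parcel-11; parcel-11 is the heavier of the two.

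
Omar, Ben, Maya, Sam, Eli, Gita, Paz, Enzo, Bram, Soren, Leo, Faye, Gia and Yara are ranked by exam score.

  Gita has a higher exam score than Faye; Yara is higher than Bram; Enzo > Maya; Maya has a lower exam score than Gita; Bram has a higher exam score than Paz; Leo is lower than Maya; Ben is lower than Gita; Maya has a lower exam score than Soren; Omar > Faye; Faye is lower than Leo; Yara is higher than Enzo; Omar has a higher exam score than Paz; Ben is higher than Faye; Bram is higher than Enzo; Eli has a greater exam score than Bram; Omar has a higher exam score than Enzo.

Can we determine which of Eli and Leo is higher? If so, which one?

Eli

Link the given pairs in sequence: Leo < Maya; Maya < Enzo; Enzo < Bram; Bram < Eli.
Chaining these gives Leo < Maya < Enzo < Bram < Eli.
So Eli is higher.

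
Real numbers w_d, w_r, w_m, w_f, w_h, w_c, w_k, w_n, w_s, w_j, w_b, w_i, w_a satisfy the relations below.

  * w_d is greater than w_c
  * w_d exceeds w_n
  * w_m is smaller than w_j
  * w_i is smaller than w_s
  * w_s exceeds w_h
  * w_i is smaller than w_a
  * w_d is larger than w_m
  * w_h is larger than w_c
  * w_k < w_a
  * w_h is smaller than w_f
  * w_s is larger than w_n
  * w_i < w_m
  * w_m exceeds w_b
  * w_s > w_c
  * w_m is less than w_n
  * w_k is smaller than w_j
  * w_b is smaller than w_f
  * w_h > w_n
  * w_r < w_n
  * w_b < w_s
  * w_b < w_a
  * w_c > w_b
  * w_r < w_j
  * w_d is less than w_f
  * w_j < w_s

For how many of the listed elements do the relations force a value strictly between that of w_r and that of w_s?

3

The relations place w_r below w_s. An element lies strictly between them when it is forced above w_r and also forced below w_s.
Above w_r: {w_n, w_h, w_j, w_d, w_f}. Below w_s: {w_i, w_b, w_m, w_c, w_k, w_n, w_h, w_j}.
Intersection: {w_n, w_h, w_j} — 3.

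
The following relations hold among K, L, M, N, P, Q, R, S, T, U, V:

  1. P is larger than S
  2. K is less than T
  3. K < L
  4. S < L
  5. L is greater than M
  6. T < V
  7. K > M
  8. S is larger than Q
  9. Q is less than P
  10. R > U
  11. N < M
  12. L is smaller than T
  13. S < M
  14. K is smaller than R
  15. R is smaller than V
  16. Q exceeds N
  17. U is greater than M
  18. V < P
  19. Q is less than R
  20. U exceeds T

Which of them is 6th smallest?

L

Piecing the relations together gives one ordering: N < Q < S < M < K < L < T < U < R < V < P.
The 6th smallest is L.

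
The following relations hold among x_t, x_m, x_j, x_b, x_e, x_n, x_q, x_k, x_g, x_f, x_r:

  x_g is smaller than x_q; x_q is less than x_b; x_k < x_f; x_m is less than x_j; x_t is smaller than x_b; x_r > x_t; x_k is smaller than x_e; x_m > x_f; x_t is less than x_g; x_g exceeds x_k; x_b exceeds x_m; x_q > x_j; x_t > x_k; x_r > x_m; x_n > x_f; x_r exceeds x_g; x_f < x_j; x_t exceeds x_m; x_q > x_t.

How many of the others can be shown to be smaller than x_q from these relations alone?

6

The elements the relations force below x_q are x_k, x_f, x_m, x_t, x_g, x_j — no chain reaches any other.
That is 6.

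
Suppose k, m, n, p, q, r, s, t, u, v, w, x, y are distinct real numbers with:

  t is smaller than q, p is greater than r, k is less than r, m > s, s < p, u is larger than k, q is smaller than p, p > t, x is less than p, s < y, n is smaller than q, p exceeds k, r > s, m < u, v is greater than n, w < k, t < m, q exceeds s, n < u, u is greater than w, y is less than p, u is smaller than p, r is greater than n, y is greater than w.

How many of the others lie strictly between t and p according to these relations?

3

Chaining upward from t reaches: m, q, u.
Chaining downward from p reaches: w, n, s, x, y, m, k, r, q, u.
Strictly between t and p are those in both lists: m, q, u — 3 elements.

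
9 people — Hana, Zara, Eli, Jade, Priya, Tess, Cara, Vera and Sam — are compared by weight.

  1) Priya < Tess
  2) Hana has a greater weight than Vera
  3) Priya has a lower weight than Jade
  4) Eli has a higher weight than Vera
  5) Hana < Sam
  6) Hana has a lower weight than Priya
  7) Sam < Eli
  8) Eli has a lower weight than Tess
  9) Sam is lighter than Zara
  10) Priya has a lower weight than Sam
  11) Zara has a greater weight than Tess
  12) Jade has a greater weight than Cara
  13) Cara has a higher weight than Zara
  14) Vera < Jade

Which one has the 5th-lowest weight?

Chaining the given pairs: Vera < Hana < Priya < Sam < Eli < Tess < Zara < Cara < Jade.
Counting 5 from the smallest end gives Eli.

Eli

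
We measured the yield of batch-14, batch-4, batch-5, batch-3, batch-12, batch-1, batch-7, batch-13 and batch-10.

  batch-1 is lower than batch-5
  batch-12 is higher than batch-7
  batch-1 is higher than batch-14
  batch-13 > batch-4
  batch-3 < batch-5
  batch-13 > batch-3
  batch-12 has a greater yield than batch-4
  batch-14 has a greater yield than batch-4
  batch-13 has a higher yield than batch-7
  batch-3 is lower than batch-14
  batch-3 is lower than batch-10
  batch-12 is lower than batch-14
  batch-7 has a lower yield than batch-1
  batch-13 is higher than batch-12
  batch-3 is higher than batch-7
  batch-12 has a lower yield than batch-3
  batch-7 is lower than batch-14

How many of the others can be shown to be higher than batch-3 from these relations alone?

Directly above batch-3: batch-14, batch-10, batch-13, batch-5.
One step further: batch-1 (5 so far).
No other element is forced above batch-3 by the given relations, so the count is 5.

5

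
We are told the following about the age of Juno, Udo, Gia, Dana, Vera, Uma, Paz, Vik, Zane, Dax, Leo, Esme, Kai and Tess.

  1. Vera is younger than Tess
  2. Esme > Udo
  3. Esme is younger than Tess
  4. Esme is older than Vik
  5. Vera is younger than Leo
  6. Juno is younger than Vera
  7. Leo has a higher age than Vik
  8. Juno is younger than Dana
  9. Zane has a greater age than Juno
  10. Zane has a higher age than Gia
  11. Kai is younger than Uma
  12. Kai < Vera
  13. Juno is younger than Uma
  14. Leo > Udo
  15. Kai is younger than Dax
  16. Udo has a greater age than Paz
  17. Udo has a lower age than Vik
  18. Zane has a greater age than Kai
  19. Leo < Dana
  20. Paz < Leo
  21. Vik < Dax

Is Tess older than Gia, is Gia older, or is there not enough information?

Following every chain through Gia: above Gia we get Zane.
Tess is not reached, and no chain runs the other way from Tess to Gia.
So the given relations leave the order of Gia and Tess undetermined.

undetermined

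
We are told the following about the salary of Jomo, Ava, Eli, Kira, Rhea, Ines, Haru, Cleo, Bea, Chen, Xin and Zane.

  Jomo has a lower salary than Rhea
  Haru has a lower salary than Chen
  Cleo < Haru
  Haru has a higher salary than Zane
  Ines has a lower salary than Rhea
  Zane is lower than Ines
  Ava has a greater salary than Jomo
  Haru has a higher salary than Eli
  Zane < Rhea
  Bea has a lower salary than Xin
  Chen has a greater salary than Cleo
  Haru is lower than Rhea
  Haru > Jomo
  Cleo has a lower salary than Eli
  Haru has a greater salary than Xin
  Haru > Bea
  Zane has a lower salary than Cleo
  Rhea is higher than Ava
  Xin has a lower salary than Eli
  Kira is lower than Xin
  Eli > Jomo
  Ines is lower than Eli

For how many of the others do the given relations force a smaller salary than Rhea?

10

From Rhea the given relations immediately reach Zane, Ines, Jomo, Ava, Haru.
From those, Bea, Cleo, Xin, Eli — 9 in total.
From those, Kira — 10 in total.
No other element is forced below Rhea by the given relations, so the count is 10.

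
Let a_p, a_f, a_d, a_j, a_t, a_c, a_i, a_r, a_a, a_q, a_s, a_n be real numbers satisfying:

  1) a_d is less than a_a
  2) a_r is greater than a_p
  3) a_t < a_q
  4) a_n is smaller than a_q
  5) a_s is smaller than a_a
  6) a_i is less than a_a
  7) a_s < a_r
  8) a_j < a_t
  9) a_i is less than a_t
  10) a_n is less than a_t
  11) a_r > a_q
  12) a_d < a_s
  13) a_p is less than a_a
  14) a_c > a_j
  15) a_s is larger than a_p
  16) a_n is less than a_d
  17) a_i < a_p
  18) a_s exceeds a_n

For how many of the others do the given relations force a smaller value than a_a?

From a_a the given relations immediately reach a_i, a_p, a_d, a_s.
From those, a_n — 5 in total.
No other element is forced below a_a by the given relations, so the count is 5.

5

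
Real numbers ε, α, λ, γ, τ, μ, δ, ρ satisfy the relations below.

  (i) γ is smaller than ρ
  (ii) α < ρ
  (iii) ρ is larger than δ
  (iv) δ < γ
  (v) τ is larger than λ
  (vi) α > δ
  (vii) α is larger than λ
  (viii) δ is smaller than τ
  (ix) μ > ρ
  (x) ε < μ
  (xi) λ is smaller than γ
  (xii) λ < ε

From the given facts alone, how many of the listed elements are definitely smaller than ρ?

The elements the relations force below ρ are δ, λ, γ, α — no chain reaches any other.
That is 4.

4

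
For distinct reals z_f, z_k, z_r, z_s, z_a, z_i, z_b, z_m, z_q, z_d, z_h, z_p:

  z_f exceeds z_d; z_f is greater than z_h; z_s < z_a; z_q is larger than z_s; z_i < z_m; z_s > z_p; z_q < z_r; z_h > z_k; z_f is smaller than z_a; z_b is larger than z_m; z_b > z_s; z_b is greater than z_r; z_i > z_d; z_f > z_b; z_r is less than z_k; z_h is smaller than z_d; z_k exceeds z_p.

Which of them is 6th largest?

The consecutive relations fix a unique order: z_p < z_s < z_q < z_r < z_k < z_h < z_d < z_i < z_m < z_b < z_f < z_a.
Counting 6 from the largest end gives z_d.

z_d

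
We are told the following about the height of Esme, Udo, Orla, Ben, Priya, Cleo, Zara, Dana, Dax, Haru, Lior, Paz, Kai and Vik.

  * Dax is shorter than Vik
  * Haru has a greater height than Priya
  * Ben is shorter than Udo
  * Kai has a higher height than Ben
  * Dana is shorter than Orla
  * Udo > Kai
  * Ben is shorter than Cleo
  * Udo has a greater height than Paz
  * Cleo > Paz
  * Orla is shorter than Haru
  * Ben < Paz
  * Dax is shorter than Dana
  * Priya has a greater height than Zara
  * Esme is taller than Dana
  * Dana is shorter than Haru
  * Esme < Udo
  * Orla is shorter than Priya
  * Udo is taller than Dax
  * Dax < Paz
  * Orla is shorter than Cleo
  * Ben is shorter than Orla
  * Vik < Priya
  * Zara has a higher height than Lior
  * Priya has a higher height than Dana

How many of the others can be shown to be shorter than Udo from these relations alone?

6

Directly below Udo: Ben, Dax, Kai, Paz, Esme.
One step further: Dana (6 so far).
No other element is forced below Udo by the given relations, so the count is 6.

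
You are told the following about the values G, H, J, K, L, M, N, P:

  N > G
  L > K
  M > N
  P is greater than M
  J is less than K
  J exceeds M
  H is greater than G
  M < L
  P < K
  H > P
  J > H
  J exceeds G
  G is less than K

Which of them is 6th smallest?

J

The consecutive relations fix a unique order: G < N < M < P < H < J < K < L.
Counting 6 from the smallest end gives J.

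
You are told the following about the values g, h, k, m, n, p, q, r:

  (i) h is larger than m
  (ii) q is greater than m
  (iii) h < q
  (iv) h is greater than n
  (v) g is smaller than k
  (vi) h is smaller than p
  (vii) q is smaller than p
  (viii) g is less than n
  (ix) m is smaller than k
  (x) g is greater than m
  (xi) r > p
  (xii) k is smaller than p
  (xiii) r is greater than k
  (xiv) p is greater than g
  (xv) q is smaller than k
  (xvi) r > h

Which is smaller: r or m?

The relevant relations are m < g; g < n; n < h; h < q; q < k; k < p; p < r.
Chaining these gives m < g < n < h < q < k < p < r.
So m < r; m is the smaller of the two.

m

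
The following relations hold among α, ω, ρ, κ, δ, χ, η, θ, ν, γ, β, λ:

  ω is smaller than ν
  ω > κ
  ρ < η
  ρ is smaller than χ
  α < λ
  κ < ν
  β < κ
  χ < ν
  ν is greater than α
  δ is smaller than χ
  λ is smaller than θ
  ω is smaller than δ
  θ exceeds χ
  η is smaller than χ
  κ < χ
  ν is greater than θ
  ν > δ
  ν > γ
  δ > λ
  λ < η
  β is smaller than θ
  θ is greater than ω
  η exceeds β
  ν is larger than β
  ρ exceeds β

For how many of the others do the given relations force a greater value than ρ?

Directly above ρ: η, χ.
One step further: θ, ν (4 so far).
No other element is forced above ρ by the given relations, so the count is 4.

4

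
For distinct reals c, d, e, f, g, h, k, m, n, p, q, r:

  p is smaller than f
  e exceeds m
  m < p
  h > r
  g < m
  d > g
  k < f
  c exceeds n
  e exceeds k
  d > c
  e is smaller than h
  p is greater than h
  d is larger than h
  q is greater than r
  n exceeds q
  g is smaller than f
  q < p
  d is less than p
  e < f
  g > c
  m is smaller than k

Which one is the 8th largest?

Chaining the given pairs: r < q < n < c < g < m < k < e < h < d < p < f.
Counting 8 from the largest end gives g.

g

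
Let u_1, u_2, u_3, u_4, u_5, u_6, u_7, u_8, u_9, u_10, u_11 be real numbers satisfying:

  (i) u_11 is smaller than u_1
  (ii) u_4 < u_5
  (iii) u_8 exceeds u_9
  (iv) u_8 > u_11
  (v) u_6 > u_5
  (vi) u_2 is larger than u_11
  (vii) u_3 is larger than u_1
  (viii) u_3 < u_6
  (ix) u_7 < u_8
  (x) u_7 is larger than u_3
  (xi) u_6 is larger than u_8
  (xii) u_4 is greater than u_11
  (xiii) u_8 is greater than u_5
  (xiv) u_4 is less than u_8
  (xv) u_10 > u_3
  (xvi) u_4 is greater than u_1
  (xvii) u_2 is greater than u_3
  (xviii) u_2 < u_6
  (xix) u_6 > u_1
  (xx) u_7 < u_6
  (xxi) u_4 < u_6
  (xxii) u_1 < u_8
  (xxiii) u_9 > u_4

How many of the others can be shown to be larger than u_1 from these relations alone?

9

Directly above u_1: u_4, u_3, u_8, u_6.
One step further: u_7, u_2, u_9, u_5, u_10 (9 so far).
No other element is forced above u_1 by the given relations, so the count is 9.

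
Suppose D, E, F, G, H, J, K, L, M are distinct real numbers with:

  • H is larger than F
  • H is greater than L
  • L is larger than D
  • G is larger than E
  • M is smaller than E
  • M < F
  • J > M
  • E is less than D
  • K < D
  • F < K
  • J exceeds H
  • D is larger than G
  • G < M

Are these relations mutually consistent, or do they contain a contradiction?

Chaining the given relations yields E < G < M, so E < M. But one relation states M < E. These cannot both hold.

inconsistent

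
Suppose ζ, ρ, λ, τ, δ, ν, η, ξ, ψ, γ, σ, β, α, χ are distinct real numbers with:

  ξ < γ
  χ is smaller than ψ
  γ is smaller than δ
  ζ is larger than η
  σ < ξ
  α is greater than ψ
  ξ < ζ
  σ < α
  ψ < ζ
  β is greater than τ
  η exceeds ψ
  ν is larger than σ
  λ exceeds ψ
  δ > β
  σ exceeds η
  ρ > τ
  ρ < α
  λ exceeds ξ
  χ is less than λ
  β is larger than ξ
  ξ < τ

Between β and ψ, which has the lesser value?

ψ

Link the given pairs in sequence: ψ < η; η < σ; σ < ξ; ξ < τ; τ < β.
Chaining these gives ψ < η < σ < ξ < τ < β.
So ψ < β; ψ is the smaller of the two.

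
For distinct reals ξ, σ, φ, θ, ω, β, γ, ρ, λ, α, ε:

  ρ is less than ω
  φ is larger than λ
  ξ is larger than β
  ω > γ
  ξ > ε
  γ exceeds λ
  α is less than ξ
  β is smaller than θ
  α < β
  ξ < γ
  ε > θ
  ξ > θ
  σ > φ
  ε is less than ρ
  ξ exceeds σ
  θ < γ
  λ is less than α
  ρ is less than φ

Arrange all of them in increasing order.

The consecutive links are each given: λ < α; α < β; β < θ; θ < ε; ε < ρ; ρ < φ; φ < σ; σ < ξ; ξ < γ; γ < ω.

λ < α < β < θ < ε < ρ < φ < σ < ξ < γ < ω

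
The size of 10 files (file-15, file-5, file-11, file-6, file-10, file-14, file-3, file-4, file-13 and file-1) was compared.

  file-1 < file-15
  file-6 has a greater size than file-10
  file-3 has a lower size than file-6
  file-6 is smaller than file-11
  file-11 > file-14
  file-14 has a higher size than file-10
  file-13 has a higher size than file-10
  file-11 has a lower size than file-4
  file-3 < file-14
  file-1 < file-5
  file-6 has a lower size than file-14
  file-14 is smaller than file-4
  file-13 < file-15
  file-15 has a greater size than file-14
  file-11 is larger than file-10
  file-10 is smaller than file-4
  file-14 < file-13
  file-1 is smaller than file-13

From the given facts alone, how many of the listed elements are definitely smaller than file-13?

5

From file-13 the given relations immediately reach file-10, file-1, file-14.
From those, file-3, file-6 — 5 in total.
Nothing else is reachable below file-13; 5 in all.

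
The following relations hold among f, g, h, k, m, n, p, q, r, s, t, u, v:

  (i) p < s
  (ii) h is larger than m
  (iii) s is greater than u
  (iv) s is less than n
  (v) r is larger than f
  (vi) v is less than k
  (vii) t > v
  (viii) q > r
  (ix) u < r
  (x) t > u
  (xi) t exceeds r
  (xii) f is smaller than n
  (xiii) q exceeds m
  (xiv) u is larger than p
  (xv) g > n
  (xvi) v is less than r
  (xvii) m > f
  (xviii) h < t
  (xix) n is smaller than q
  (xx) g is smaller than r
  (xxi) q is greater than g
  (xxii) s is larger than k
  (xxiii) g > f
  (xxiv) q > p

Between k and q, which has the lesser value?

k

Link the given pairs in sequence: k < s; s < n; n < g; g < r; r < q.
Together: k < s < n < g < r < q.
So k < q; k is the smaller of the two.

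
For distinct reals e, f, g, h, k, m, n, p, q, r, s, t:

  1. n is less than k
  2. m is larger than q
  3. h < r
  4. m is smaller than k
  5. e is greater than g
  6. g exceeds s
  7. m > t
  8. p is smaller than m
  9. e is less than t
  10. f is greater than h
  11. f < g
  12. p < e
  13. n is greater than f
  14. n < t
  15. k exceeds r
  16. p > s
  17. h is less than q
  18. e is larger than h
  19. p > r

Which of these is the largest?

Chaining downward from k: directly below it, r, n, m; then h, f, p, q, t; then s, e; then g.
That covers every other element, and nothing is given above k, so k is the largest.

k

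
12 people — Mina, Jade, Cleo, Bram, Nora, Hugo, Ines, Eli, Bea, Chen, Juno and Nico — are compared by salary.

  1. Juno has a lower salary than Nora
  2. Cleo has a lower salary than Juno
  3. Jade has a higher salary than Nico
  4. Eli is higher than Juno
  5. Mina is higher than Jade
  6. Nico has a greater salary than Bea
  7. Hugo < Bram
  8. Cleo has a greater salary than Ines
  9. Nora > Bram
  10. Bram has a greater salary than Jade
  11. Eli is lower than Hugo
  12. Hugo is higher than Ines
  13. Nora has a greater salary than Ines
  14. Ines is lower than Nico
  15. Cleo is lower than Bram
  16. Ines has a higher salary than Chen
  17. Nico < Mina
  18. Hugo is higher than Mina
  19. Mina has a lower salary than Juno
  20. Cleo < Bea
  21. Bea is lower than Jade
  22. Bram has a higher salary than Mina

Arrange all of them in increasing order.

Chen < Ines < Cleo < Bea < Nico < Jade < Mina < Juno < Eli < Hugo < Bram < Nora

Each adjacent pair is fixed by a given relation: Chen < Ines; Ines < Cleo; Cleo < Bea; Bea < Nico; Nico < Jade; Jade < Mina; Mina < Juno; Juno < Eli; Eli < Hugo; Hugo < Bram; Bram < Nora. Chaining them end to end gives the full order.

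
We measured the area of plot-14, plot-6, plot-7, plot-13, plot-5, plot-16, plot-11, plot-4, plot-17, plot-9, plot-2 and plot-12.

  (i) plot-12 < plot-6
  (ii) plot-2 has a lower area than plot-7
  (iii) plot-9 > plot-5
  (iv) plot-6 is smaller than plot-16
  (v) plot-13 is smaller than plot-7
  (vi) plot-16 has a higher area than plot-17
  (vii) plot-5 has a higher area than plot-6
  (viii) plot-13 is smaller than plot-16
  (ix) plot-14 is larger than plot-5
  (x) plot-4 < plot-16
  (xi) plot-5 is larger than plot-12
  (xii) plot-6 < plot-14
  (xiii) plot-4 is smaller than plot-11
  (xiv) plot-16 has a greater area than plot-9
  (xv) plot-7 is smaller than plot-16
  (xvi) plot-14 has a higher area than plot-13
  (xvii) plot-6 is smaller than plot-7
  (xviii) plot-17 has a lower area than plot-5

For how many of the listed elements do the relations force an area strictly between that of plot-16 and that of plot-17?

2

The relations place plot-17 below plot-16. An element lies strictly between them when it is forced above plot-17 and also forced below plot-16.
Above plot-17: {plot-5, plot-9, plot-14}. Below plot-16: {plot-2, plot-4, plot-13, plot-12, plot-6, plot-7, plot-5, plot-9}.
Intersection: {plot-5, plot-9} — 2.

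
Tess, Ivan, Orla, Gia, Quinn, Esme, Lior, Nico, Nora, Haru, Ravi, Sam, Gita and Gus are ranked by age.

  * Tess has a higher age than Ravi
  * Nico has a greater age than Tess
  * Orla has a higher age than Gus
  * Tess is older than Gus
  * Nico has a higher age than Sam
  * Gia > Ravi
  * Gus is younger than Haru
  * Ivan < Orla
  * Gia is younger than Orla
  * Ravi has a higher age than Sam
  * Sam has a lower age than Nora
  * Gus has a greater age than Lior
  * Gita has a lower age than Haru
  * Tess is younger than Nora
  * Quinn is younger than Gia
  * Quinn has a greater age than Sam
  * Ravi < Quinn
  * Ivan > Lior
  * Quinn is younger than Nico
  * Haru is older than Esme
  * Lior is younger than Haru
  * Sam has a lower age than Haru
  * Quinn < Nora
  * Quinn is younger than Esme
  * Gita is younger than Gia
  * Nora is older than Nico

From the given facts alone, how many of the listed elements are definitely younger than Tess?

From Tess the given relations immediately reach Ravi, Gus.
From those, Sam, Lior — 4 in total.
Nothing else is reachable below Tess; 4 in all.

4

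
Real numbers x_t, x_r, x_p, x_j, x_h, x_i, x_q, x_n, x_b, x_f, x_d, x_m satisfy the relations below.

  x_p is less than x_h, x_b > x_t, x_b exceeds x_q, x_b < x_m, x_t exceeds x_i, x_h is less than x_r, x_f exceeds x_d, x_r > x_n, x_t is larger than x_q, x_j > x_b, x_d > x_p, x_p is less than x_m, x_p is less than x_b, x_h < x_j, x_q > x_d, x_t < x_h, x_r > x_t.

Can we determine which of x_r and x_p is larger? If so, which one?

x_r

x_p < x_d and x_d < x_q give x_p < x_q.
Then x_q < x_t extends the chain to x_t.
With x_t < x_h: x_p < x_d < x_q < x_t < x_h.
With x_h < x_r: x_p < x_d < x_q < x_t < x_h < x_r.
So x_r is larger.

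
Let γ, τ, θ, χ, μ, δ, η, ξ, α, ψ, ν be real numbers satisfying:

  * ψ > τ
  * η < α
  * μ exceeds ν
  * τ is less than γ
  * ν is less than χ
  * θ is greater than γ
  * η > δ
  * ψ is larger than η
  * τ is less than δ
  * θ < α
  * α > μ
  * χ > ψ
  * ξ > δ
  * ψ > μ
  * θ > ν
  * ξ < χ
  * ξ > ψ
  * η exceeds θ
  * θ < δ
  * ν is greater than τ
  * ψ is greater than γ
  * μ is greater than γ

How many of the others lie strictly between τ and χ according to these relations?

Chaining upward from τ reaches: ν, γ, μ, θ, δ, η, ψ, α, ξ.
Chaining downward from χ reaches: ν, γ, μ, θ, δ, η, ψ, ξ.
Strictly between τ and χ are those in both lists: ν, γ, μ, θ, δ, η, ψ, ξ — 8 elements.

8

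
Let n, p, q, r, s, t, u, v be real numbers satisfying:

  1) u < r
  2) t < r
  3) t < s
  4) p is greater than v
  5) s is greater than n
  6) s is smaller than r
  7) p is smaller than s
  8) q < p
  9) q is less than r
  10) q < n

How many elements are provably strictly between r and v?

2

Chaining upward from v reaches: p, s.
Chaining downward from r reaches: u, q, n, p, t, s.
Strictly between v and r are those in both lists: p, s — 2 elements.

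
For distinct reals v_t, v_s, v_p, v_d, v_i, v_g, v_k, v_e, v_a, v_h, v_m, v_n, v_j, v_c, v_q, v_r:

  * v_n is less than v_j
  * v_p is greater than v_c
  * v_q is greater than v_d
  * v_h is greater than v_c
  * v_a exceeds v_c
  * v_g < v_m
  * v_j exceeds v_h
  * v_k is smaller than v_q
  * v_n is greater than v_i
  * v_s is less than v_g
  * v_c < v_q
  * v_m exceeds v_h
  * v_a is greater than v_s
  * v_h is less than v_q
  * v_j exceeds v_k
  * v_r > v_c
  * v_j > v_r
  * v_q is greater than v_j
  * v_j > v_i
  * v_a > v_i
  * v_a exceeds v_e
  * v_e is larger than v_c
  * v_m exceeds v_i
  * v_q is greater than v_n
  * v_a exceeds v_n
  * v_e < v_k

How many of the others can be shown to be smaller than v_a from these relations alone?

5

The elements the relations force below v_a are v_i, v_s, v_c, v_n, v_e — no chain reaches any other.
That is 5.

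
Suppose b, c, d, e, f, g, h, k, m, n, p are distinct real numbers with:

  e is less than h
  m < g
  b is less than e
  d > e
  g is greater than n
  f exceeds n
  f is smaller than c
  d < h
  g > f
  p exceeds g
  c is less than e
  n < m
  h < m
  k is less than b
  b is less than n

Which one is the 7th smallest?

Chaining the given pairs: k < b < n < f < c < e < d < h < m < g < p.
The 7th smallest is d.

d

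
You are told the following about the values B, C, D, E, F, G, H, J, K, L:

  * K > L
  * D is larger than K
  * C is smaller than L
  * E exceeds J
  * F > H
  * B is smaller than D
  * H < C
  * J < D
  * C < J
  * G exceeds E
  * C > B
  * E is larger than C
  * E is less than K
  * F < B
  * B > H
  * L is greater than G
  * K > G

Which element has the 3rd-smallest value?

The consecutive relations fix a unique order: H < F < B < C < J < E < G < L < K < D.
Counting 3 from the smallest end gives B.

B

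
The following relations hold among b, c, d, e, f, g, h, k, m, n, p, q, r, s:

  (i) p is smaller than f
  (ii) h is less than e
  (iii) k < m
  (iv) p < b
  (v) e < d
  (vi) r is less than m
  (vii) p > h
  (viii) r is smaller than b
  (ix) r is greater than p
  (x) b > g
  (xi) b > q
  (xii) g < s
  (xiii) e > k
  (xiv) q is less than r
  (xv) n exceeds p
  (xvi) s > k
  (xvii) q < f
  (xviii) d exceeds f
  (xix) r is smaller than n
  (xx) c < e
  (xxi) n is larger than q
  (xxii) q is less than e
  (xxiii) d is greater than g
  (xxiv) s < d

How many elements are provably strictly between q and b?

1

The relations place q below b. An element lies strictly between them when it is forced above q and also forced below b.
Above q: {r, f, n, e, d, m}. Below b: {h, p, r, g}.
Intersection: {r} — 1.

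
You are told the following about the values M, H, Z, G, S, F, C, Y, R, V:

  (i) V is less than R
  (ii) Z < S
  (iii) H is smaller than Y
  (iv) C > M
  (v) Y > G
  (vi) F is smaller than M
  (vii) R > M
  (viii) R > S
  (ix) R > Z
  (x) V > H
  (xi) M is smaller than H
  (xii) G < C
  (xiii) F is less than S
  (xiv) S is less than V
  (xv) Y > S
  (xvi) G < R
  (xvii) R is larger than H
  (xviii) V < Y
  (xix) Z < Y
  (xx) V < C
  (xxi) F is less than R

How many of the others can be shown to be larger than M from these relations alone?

Directly above M: H, R, C.
One step further: V, Y (5 so far).
No other element is forced above M by the given relations, so the count is 5.

5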